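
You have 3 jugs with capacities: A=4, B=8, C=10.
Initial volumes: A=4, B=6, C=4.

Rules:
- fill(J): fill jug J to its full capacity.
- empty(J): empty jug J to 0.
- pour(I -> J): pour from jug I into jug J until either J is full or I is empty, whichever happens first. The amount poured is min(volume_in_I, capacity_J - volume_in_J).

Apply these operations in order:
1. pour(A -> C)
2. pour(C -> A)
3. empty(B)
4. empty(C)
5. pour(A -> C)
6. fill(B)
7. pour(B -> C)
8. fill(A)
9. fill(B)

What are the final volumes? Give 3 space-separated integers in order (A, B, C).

Answer: 4 8 10

Derivation:
Step 1: pour(A -> C) -> (A=0 B=6 C=8)
Step 2: pour(C -> A) -> (A=4 B=6 C=4)
Step 3: empty(B) -> (A=4 B=0 C=4)
Step 4: empty(C) -> (A=4 B=0 C=0)
Step 5: pour(A -> C) -> (A=0 B=0 C=4)
Step 6: fill(B) -> (A=0 B=8 C=4)
Step 7: pour(B -> C) -> (A=0 B=2 C=10)
Step 8: fill(A) -> (A=4 B=2 C=10)
Step 9: fill(B) -> (A=4 B=8 C=10)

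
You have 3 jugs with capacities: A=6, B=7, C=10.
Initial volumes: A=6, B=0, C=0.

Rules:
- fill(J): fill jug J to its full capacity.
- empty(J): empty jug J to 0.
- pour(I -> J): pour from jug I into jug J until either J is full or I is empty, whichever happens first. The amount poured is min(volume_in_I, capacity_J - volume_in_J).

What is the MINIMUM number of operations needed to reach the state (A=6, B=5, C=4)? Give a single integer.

BFS from (A=6, B=0, C=0). One shortest path:
  1. fill(C) -> (A=6 B=0 C=10)
  2. pour(A -> B) -> (A=0 B=6 C=10)
  3. fill(A) -> (A=6 B=6 C=10)
  4. pour(A -> B) -> (A=5 B=7 C=10)
  5. empty(B) -> (A=5 B=0 C=10)
  6. pour(A -> B) -> (A=0 B=5 C=10)
  7. pour(C -> A) -> (A=6 B=5 C=4)
Reached target in 7 moves.

Answer: 7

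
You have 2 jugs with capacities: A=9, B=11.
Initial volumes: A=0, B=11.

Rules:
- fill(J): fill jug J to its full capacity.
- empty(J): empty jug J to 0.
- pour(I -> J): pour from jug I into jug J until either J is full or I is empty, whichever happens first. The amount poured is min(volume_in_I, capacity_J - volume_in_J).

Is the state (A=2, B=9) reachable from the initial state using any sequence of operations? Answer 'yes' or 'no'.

BFS explored all 40 reachable states.
Reachable set includes: (0,0), (0,1), (0,2), (0,3), (0,4), (0,5), (0,6), (0,7), (0,8), (0,9), (0,10), (0,11) ...
Target (A=2, B=9) not in reachable set → no.

Answer: no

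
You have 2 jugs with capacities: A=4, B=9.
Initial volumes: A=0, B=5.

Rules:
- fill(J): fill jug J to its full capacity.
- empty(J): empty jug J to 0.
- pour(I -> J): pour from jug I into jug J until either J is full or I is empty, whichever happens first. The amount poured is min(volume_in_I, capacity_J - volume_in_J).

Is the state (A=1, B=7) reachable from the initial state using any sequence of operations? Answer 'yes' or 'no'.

BFS explored all 26 reachable states.
Reachable set includes: (0,0), (0,1), (0,2), (0,3), (0,4), (0,5), (0,6), (0,7), (0,8), (0,9), (1,0), (1,9) ...
Target (A=1, B=7) not in reachable set → no.

Answer: no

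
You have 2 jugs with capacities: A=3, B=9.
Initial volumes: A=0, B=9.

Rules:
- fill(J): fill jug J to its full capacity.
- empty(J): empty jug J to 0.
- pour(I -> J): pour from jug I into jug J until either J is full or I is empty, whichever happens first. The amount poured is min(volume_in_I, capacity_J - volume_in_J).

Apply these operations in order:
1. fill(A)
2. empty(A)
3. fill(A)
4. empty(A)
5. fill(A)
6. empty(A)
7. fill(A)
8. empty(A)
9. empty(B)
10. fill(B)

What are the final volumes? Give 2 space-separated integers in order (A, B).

Answer: 0 9

Derivation:
Step 1: fill(A) -> (A=3 B=9)
Step 2: empty(A) -> (A=0 B=9)
Step 3: fill(A) -> (A=3 B=9)
Step 4: empty(A) -> (A=0 B=9)
Step 5: fill(A) -> (A=3 B=9)
Step 6: empty(A) -> (A=0 B=9)
Step 7: fill(A) -> (A=3 B=9)
Step 8: empty(A) -> (A=0 B=9)
Step 9: empty(B) -> (A=0 B=0)
Step 10: fill(B) -> (A=0 B=9)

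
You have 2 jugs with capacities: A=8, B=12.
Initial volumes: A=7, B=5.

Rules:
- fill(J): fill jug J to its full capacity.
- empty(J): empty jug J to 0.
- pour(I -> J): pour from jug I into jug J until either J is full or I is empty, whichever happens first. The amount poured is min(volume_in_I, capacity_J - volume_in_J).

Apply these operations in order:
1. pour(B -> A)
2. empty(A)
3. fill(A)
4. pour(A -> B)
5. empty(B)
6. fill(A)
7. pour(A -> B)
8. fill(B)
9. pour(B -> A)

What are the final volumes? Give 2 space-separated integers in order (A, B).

Step 1: pour(B -> A) -> (A=8 B=4)
Step 2: empty(A) -> (A=0 B=4)
Step 3: fill(A) -> (A=8 B=4)
Step 4: pour(A -> B) -> (A=0 B=12)
Step 5: empty(B) -> (A=0 B=0)
Step 6: fill(A) -> (A=8 B=0)
Step 7: pour(A -> B) -> (A=0 B=8)
Step 8: fill(B) -> (A=0 B=12)
Step 9: pour(B -> A) -> (A=8 B=4)

Answer: 8 4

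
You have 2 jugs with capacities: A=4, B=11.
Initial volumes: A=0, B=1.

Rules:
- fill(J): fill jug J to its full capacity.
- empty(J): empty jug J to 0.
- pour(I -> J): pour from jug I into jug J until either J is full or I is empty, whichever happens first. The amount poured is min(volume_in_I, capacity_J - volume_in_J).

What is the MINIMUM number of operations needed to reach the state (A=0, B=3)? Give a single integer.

BFS from (A=0, B=1). One shortest path:
  1. fill(B) -> (A=0 B=11)
  2. pour(B -> A) -> (A=4 B=7)
  3. empty(A) -> (A=0 B=7)
  4. pour(B -> A) -> (A=4 B=3)
  5. empty(A) -> (A=0 B=3)
Reached target in 5 moves.

Answer: 5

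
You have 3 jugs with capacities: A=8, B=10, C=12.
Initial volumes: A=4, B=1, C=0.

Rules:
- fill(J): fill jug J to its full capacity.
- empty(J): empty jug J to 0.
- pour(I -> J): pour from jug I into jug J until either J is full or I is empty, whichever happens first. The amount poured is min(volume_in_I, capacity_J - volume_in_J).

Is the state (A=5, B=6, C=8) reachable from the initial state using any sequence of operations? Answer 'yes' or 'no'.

Answer: no

Derivation:
BFS explored all 446 reachable states.
Reachable set includes: (0,0,0), (0,0,1), (0,0,2), (0,0,3), (0,0,4), (0,0,5), (0,0,6), (0,0,7), (0,0,8), (0,0,9), (0,0,10), (0,0,11) ...
Target (A=5, B=6, C=8) not in reachable set → no.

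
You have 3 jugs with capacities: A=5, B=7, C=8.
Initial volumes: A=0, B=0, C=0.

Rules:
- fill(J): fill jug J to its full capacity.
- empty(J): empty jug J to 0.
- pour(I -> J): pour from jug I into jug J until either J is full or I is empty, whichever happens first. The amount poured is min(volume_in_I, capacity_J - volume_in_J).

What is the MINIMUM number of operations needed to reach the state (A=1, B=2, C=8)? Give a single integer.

BFS from (A=0, B=0, C=0). One shortest path:
  1. fill(C) -> (A=0 B=0 C=8)
  2. pour(C -> B) -> (A=0 B=7 C=1)
  3. pour(B -> A) -> (A=5 B=2 C=1)
  4. empty(A) -> (A=0 B=2 C=1)
  5. pour(C -> A) -> (A=1 B=2 C=0)
  6. fill(C) -> (A=1 B=2 C=8)
Reached target in 6 moves.

Answer: 6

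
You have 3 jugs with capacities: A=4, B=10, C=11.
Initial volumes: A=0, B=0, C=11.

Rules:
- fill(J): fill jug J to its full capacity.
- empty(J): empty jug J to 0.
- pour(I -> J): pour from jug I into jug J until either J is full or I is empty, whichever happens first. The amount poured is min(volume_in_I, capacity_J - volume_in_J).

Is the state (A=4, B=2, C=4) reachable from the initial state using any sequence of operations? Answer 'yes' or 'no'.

BFS from (A=0, B=0, C=11):
  1. fill(B) -> (A=0 B=10 C=11)
  2. empty(C) -> (A=0 B=10 C=0)
  3. pour(B -> A) -> (A=4 B=6 C=0)
  4. pour(A -> C) -> (A=0 B=6 C=4)
  5. pour(B -> A) -> (A=4 B=2 C=4)
Target reached → yes.

Answer: yes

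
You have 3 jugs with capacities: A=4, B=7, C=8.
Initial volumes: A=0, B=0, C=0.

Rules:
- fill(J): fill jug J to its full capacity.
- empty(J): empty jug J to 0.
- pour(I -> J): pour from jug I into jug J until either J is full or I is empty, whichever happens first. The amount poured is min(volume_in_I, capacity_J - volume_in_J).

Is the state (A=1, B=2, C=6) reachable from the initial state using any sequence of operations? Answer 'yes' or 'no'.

Answer: no

Derivation:
BFS explored all 234 reachable states.
Reachable set includes: (0,0,0), (0,0,1), (0,0,2), (0,0,3), (0,0,4), (0,0,5), (0,0,6), (0,0,7), (0,0,8), (0,1,0), (0,1,1), (0,1,2) ...
Target (A=1, B=2, C=6) not in reachable set → no.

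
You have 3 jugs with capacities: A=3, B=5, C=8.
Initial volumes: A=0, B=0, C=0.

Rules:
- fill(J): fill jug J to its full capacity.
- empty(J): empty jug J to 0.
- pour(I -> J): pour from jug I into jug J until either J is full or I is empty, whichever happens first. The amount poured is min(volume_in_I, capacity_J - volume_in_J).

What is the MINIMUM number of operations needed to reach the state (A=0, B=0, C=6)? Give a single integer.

BFS from (A=0, B=0, C=0). One shortest path:
  1. fill(A) -> (A=3 B=0 C=0)
  2. pour(A -> C) -> (A=0 B=0 C=3)
  3. fill(A) -> (A=3 B=0 C=3)
  4. pour(A -> C) -> (A=0 B=0 C=6)
Reached target in 4 moves.

Answer: 4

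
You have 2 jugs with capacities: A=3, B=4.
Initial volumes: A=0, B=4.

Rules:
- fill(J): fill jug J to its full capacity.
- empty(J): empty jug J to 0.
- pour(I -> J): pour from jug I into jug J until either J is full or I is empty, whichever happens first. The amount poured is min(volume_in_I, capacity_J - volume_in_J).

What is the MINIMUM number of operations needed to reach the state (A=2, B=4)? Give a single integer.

BFS from (A=0, B=4). One shortest path:
  1. fill(A) -> (A=3 B=4)
  2. empty(B) -> (A=3 B=0)
  3. pour(A -> B) -> (A=0 B=3)
  4. fill(A) -> (A=3 B=3)
  5. pour(A -> B) -> (A=2 B=4)
Reached target in 5 moves.

Answer: 5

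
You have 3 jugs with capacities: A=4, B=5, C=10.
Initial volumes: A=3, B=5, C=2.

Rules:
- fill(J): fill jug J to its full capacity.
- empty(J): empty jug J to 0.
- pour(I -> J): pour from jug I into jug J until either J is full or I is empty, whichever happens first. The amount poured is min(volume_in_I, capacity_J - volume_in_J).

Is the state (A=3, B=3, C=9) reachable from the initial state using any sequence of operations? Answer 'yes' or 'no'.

Answer: no

Derivation:
BFS explored all 222 reachable states.
Reachable set includes: (0,0,0), (0,0,1), (0,0,2), (0,0,3), (0,0,4), (0,0,5), (0,0,6), (0,0,7), (0,0,8), (0,0,9), (0,0,10), (0,1,0) ...
Target (A=3, B=3, C=9) not in reachable set → no.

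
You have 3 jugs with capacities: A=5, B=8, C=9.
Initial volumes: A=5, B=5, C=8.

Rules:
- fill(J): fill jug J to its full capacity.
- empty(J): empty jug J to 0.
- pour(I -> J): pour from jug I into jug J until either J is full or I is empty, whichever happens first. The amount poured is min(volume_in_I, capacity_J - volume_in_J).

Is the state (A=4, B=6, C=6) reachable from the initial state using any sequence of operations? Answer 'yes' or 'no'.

BFS explored all 316 reachable states.
Reachable set includes: (0,0,0), (0,0,1), (0,0,2), (0,0,3), (0,0,4), (0,0,5), (0,0,6), (0,0,7), (0,0,8), (0,0,9), (0,1,0), (0,1,1) ...
Target (A=4, B=6, C=6) not in reachable set → no.

Answer: no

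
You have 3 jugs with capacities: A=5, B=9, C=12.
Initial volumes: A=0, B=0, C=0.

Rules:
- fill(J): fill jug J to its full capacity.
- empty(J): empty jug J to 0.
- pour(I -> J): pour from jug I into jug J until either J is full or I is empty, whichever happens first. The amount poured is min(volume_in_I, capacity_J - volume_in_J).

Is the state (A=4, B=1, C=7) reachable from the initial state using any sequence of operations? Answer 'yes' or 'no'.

BFS explored all 428 reachable states.
Reachable set includes: (0,0,0), (0,0,1), (0,0,2), (0,0,3), (0,0,4), (0,0,5), (0,0,6), (0,0,7), (0,0,8), (0,0,9), (0,0,10), (0,0,11) ...
Target (A=4, B=1, C=7) not in reachable set → no.

Answer: no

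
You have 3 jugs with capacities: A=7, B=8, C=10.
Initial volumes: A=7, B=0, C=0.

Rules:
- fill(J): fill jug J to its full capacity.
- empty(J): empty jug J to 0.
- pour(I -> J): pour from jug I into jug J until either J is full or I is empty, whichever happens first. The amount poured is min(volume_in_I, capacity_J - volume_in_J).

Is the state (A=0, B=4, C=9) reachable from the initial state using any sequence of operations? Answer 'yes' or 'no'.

BFS from (A=7, B=0, C=0):
  1. pour(A -> B) -> (A=0 B=7 C=0)
  2. fill(A) -> (A=7 B=7 C=0)
  3. pour(A -> C) -> (A=0 B=7 C=7)
  4. fill(A) -> (A=7 B=7 C=7)
  5. pour(A -> C) -> (A=4 B=7 C=10)
  6. pour(C -> B) -> (A=4 B=8 C=9)
  7. empty(B) -> (A=4 B=0 C=9)
  8. pour(A -> B) -> (A=0 B=4 C=9)
Target reached → yes.

Answer: yes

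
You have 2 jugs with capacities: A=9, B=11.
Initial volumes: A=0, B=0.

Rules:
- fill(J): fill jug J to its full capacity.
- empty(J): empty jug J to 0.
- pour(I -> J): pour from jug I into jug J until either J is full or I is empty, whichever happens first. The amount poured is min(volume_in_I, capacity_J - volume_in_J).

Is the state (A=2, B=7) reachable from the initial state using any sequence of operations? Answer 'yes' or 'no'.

BFS explored all 40 reachable states.
Reachable set includes: (0,0), (0,1), (0,2), (0,3), (0,4), (0,5), (0,6), (0,7), (0,8), (0,9), (0,10), (0,11) ...
Target (A=2, B=7) not in reachable set → no.

Answer: no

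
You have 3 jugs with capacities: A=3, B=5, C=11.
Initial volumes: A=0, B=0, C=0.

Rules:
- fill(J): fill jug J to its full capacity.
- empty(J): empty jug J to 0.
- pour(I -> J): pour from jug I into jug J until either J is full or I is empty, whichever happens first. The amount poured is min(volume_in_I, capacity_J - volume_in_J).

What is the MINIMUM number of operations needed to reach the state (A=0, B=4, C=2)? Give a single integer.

Answer: 8

Derivation:
BFS from (A=0, B=0, C=0). One shortest path:
  1. fill(A) -> (A=3 B=0 C=0)
  2. pour(A -> B) -> (A=0 B=3 C=0)
  3. fill(A) -> (A=3 B=3 C=0)
  4. pour(A -> B) -> (A=1 B=5 C=0)
  5. pour(B -> C) -> (A=1 B=0 C=5)
  6. pour(A -> B) -> (A=0 B=1 C=5)
  7. pour(C -> A) -> (A=3 B=1 C=2)
  8. pour(A -> B) -> (A=0 B=4 C=2)
Reached target in 8 moves.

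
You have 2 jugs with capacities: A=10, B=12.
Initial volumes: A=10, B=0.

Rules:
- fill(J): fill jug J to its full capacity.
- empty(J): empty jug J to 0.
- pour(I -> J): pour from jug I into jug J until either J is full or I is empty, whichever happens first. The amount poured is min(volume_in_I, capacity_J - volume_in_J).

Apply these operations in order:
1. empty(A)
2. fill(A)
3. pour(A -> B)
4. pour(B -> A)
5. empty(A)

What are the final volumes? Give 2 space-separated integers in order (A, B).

Answer: 0 0

Derivation:
Step 1: empty(A) -> (A=0 B=0)
Step 2: fill(A) -> (A=10 B=0)
Step 3: pour(A -> B) -> (A=0 B=10)
Step 4: pour(B -> A) -> (A=10 B=0)
Step 5: empty(A) -> (A=0 B=0)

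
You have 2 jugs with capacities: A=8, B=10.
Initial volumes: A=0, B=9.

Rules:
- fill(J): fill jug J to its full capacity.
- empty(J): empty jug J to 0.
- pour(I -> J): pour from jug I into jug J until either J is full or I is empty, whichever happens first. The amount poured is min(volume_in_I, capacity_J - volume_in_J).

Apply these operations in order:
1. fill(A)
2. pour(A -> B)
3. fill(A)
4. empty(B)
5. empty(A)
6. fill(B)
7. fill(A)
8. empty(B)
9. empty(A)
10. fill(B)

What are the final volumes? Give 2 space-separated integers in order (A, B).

Answer: 0 10

Derivation:
Step 1: fill(A) -> (A=8 B=9)
Step 2: pour(A -> B) -> (A=7 B=10)
Step 3: fill(A) -> (A=8 B=10)
Step 4: empty(B) -> (A=8 B=0)
Step 5: empty(A) -> (A=0 B=0)
Step 6: fill(B) -> (A=0 B=10)
Step 7: fill(A) -> (A=8 B=10)
Step 8: empty(B) -> (A=8 B=0)
Step 9: empty(A) -> (A=0 B=0)
Step 10: fill(B) -> (A=0 B=10)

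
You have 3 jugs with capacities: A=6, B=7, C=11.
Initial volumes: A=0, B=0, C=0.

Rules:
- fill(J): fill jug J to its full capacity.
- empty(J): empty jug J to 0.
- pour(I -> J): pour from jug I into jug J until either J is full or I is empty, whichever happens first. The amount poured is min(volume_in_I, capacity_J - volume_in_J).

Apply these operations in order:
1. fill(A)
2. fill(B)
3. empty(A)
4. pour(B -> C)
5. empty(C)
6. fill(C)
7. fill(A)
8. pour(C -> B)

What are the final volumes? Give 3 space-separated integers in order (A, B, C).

Answer: 6 7 4

Derivation:
Step 1: fill(A) -> (A=6 B=0 C=0)
Step 2: fill(B) -> (A=6 B=7 C=0)
Step 3: empty(A) -> (A=0 B=7 C=0)
Step 4: pour(B -> C) -> (A=0 B=0 C=7)
Step 5: empty(C) -> (A=0 B=0 C=0)
Step 6: fill(C) -> (A=0 B=0 C=11)
Step 7: fill(A) -> (A=6 B=0 C=11)
Step 8: pour(C -> B) -> (A=6 B=7 C=4)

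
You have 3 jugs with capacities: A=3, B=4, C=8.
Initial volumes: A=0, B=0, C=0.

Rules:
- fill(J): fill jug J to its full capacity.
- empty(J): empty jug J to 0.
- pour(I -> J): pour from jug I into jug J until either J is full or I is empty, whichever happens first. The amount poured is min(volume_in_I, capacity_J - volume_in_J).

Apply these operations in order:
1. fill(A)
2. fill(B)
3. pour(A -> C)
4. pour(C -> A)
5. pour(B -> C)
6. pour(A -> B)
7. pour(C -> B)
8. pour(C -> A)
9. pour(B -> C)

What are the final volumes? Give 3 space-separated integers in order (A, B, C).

Answer: 3 0 4

Derivation:
Step 1: fill(A) -> (A=3 B=0 C=0)
Step 2: fill(B) -> (A=3 B=4 C=0)
Step 3: pour(A -> C) -> (A=0 B=4 C=3)
Step 4: pour(C -> A) -> (A=3 B=4 C=0)
Step 5: pour(B -> C) -> (A=3 B=0 C=4)
Step 6: pour(A -> B) -> (A=0 B=3 C=4)
Step 7: pour(C -> B) -> (A=0 B=4 C=3)
Step 8: pour(C -> A) -> (A=3 B=4 C=0)
Step 9: pour(B -> C) -> (A=3 B=0 C=4)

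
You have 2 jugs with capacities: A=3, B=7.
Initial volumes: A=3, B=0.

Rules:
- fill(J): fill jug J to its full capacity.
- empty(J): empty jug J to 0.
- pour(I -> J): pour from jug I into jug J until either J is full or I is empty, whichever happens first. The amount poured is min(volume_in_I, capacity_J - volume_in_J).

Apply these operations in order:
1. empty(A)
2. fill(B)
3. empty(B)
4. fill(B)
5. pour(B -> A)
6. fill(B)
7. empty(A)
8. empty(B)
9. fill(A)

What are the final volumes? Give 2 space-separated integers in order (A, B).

Step 1: empty(A) -> (A=0 B=0)
Step 2: fill(B) -> (A=0 B=7)
Step 3: empty(B) -> (A=0 B=0)
Step 4: fill(B) -> (A=0 B=7)
Step 5: pour(B -> A) -> (A=3 B=4)
Step 6: fill(B) -> (A=3 B=7)
Step 7: empty(A) -> (A=0 B=7)
Step 8: empty(B) -> (A=0 B=0)
Step 9: fill(A) -> (A=3 B=0)

Answer: 3 0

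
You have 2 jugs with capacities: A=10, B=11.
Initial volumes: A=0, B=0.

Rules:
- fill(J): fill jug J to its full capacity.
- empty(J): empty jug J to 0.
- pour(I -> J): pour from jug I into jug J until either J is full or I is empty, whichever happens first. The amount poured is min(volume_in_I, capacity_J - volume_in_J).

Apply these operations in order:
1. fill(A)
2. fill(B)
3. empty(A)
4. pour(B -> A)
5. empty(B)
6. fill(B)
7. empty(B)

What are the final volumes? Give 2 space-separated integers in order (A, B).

Answer: 10 0

Derivation:
Step 1: fill(A) -> (A=10 B=0)
Step 2: fill(B) -> (A=10 B=11)
Step 3: empty(A) -> (A=0 B=11)
Step 4: pour(B -> A) -> (A=10 B=1)
Step 5: empty(B) -> (A=10 B=0)
Step 6: fill(B) -> (A=10 B=11)
Step 7: empty(B) -> (A=10 B=0)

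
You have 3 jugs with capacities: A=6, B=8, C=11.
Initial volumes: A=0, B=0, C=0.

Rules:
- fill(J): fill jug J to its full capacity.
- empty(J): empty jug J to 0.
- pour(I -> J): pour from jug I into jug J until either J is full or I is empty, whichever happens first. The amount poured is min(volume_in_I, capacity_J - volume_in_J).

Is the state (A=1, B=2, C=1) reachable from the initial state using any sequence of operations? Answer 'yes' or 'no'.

Answer: no

Derivation:
BFS explored all 406 reachable states.
Reachable set includes: (0,0,0), (0,0,1), (0,0,2), (0,0,3), (0,0,4), (0,0,5), (0,0,6), (0,0,7), (0,0,8), (0,0,9), (0,0,10), (0,0,11) ...
Target (A=1, B=2, C=1) not in reachable set → no.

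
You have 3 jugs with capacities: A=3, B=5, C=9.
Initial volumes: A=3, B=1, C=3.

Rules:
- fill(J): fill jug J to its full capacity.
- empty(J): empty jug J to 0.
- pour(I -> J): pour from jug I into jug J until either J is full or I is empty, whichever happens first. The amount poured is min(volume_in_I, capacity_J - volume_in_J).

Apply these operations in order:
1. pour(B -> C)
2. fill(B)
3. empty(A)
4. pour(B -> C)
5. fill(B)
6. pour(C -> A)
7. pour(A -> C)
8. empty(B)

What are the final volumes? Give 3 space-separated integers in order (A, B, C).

Answer: 0 0 9

Derivation:
Step 1: pour(B -> C) -> (A=3 B=0 C=4)
Step 2: fill(B) -> (A=3 B=5 C=4)
Step 3: empty(A) -> (A=0 B=5 C=4)
Step 4: pour(B -> C) -> (A=0 B=0 C=9)
Step 5: fill(B) -> (A=0 B=5 C=9)
Step 6: pour(C -> A) -> (A=3 B=5 C=6)
Step 7: pour(A -> C) -> (A=0 B=5 C=9)
Step 8: empty(B) -> (A=0 B=0 C=9)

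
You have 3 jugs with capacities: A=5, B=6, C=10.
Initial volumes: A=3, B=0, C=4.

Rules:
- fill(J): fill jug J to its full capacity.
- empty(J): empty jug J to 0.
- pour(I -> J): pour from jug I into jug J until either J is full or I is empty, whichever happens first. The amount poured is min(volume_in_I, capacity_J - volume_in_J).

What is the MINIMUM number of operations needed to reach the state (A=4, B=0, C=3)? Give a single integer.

Answer: 3

Derivation:
BFS from (A=3, B=0, C=4). One shortest path:
  1. pour(A -> B) -> (A=0 B=3 C=4)
  2. pour(C -> A) -> (A=4 B=3 C=0)
  3. pour(B -> C) -> (A=4 B=0 C=3)
Reached target in 3 moves.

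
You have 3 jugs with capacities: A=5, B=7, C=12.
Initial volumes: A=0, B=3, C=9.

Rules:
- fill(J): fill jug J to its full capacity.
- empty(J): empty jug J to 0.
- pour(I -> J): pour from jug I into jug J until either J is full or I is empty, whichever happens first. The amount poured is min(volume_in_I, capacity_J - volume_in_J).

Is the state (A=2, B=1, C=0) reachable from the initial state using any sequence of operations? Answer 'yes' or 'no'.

BFS from (A=0, B=3, C=9):
  1. fill(A) -> (A=5 B=3 C=9)
  2. pour(A -> B) -> (A=1 B=7 C=9)
  3. empty(B) -> (A=1 B=0 C=9)
  4. pour(A -> B) -> (A=0 B=1 C=9)
  5. fill(A) -> (A=5 B=1 C=9)
  6. pour(A -> C) -> (A=2 B=1 C=12)
  7. empty(C) -> (A=2 B=1 C=0)
Target reached → yes.

Answer: yes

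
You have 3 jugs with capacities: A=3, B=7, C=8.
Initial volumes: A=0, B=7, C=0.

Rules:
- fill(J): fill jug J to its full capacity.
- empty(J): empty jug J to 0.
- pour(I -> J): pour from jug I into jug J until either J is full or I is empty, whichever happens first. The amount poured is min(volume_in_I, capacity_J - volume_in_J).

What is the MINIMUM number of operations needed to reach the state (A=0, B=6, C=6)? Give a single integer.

Answer: 8

Derivation:
BFS from (A=0, B=7, C=0). One shortest path:
  1. fill(A) -> (A=3 B=7 C=0)
  2. pour(B -> C) -> (A=3 B=0 C=7)
  3. fill(B) -> (A=3 B=7 C=7)
  4. pour(B -> C) -> (A=3 B=6 C=8)
  5. empty(C) -> (A=3 B=6 C=0)
  6. pour(A -> C) -> (A=0 B=6 C=3)
  7. fill(A) -> (A=3 B=6 C=3)
  8. pour(A -> C) -> (A=0 B=6 C=6)
Reached target in 8 moves.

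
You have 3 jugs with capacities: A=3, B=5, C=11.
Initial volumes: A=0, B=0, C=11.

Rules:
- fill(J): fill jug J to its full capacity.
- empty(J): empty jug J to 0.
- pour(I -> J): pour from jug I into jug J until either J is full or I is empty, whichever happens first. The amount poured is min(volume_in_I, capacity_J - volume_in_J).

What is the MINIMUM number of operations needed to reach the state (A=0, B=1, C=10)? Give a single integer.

Answer: 6

Derivation:
BFS from (A=0, B=0, C=11). One shortest path:
  1. pour(C -> A) -> (A=3 B=0 C=8)
  2. pour(A -> B) -> (A=0 B=3 C=8)
  3. pour(C -> A) -> (A=3 B=3 C=5)
  4. pour(A -> B) -> (A=1 B=5 C=5)
  5. pour(B -> C) -> (A=1 B=0 C=10)
  6. pour(A -> B) -> (A=0 B=1 C=10)
Reached target in 6 moves.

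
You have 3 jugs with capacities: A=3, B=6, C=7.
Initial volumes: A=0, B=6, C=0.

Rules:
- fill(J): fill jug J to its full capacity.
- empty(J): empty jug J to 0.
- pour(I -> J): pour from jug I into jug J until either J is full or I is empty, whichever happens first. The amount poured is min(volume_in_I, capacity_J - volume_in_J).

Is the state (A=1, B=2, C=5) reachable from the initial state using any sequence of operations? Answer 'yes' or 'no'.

BFS explored all 164 reachable states.
Reachable set includes: (0,0,0), (0,0,1), (0,0,2), (0,0,3), (0,0,4), (0,0,5), (0,0,6), (0,0,7), (0,1,0), (0,1,1), (0,1,2), (0,1,3) ...
Target (A=1, B=2, C=5) not in reachable set → no.

Answer: no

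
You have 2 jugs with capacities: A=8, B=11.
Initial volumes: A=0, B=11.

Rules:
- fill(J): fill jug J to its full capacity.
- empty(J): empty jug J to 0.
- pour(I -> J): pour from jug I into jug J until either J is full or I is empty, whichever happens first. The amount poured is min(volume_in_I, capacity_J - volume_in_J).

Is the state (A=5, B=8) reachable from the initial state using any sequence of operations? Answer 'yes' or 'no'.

Answer: no

Derivation:
BFS explored all 38 reachable states.
Reachable set includes: (0,0), (0,1), (0,2), (0,3), (0,4), (0,5), (0,6), (0,7), (0,8), (0,9), (0,10), (0,11) ...
Target (A=5, B=8) not in reachable set → no.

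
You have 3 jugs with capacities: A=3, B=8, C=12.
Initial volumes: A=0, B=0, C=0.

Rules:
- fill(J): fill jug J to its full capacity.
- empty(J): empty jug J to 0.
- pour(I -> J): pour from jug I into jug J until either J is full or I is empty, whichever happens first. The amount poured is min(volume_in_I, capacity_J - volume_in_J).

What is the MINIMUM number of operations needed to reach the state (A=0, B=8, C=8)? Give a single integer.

Answer: 3

Derivation:
BFS from (A=0, B=0, C=0). One shortest path:
  1. fill(B) -> (A=0 B=8 C=0)
  2. pour(B -> C) -> (A=0 B=0 C=8)
  3. fill(B) -> (A=0 B=8 C=8)
Reached target in 3 moves.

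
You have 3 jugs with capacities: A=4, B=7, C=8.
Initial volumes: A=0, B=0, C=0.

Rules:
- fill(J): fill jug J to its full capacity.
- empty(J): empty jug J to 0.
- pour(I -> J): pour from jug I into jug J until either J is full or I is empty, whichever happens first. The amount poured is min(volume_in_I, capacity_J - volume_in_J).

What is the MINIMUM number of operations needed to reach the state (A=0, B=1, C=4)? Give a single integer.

BFS from (A=0, B=0, C=0). One shortest path:
  1. fill(A) -> (A=4 B=0 C=0)
  2. fill(C) -> (A=4 B=0 C=8)
  3. pour(C -> B) -> (A=4 B=7 C=1)
  4. empty(B) -> (A=4 B=0 C=1)
  5. pour(C -> B) -> (A=4 B=1 C=0)
  6. pour(A -> C) -> (A=0 B=1 C=4)
Reached target in 6 moves.

Answer: 6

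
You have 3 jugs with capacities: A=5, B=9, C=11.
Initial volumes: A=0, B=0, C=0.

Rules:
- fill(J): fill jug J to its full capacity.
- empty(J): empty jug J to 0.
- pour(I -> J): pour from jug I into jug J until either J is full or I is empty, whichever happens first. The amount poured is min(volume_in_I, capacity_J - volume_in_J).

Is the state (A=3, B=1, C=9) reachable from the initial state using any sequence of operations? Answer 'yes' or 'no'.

BFS explored all 400 reachable states.
Reachable set includes: (0,0,0), (0,0,1), (0,0,2), (0,0,3), (0,0,4), (0,0,5), (0,0,6), (0,0,7), (0,0,8), (0,0,9), (0,0,10), (0,0,11) ...
Target (A=3, B=1, C=9) not in reachable set → no.

Answer: no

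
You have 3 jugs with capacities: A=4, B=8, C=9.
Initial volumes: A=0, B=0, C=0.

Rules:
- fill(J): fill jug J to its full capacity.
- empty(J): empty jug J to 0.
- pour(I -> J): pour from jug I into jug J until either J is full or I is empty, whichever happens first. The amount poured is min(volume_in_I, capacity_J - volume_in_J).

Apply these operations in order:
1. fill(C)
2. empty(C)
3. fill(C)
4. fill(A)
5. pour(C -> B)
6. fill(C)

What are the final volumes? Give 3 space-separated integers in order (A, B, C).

Answer: 4 8 9

Derivation:
Step 1: fill(C) -> (A=0 B=0 C=9)
Step 2: empty(C) -> (A=0 B=0 C=0)
Step 3: fill(C) -> (A=0 B=0 C=9)
Step 4: fill(A) -> (A=4 B=0 C=9)
Step 5: pour(C -> B) -> (A=4 B=8 C=1)
Step 6: fill(C) -> (A=4 B=8 C=9)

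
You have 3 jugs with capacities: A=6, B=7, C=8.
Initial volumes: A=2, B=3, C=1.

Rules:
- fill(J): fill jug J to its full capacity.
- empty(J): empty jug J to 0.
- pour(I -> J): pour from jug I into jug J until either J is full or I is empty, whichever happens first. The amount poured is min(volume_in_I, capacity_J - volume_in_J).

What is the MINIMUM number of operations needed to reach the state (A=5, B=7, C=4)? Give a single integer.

BFS from (A=2, B=3, C=1). One shortest path:
  1. fill(A) -> (A=6 B=3 C=1)
  2. pour(A -> C) -> (A=0 B=3 C=7)
  3. fill(A) -> (A=6 B=3 C=7)
  4. pour(A -> C) -> (A=5 B=3 C=8)
  5. pour(C -> B) -> (A=5 B=7 C=4)
Reached target in 5 moves.

Answer: 5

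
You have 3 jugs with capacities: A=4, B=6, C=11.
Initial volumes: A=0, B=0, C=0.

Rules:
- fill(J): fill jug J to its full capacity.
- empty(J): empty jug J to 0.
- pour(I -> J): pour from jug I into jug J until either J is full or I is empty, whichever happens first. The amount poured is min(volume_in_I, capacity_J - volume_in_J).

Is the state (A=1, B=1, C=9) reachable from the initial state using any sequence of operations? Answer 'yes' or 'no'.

BFS explored all 270 reachable states.
Reachable set includes: (0,0,0), (0,0,1), (0,0,2), (0,0,3), (0,0,4), (0,0,5), (0,0,6), (0,0,7), (0,0,8), (0,0,9), (0,0,10), (0,0,11) ...
Target (A=1, B=1, C=9) not in reachable set → no.

Answer: no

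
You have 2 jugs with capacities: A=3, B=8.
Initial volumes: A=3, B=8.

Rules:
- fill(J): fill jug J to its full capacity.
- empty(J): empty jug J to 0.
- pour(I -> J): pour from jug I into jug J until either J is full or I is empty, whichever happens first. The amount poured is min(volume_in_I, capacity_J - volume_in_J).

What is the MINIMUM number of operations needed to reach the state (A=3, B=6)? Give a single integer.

BFS from (A=3, B=8). One shortest path:
  1. empty(B) -> (A=3 B=0)
  2. pour(A -> B) -> (A=0 B=3)
  3. fill(A) -> (A=3 B=3)
  4. pour(A -> B) -> (A=0 B=6)
  5. fill(A) -> (A=3 B=6)
Reached target in 5 moves.

Answer: 5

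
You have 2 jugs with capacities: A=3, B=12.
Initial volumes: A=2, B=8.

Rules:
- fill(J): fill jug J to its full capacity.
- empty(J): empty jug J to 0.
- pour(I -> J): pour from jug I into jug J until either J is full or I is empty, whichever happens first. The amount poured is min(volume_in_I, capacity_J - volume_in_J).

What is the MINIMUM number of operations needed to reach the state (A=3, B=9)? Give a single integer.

Answer: 3

Derivation:
BFS from (A=2, B=8). One shortest path:
  1. empty(A) -> (A=0 B=8)
  2. fill(B) -> (A=0 B=12)
  3. pour(B -> A) -> (A=3 B=9)
Reached target in 3 moves.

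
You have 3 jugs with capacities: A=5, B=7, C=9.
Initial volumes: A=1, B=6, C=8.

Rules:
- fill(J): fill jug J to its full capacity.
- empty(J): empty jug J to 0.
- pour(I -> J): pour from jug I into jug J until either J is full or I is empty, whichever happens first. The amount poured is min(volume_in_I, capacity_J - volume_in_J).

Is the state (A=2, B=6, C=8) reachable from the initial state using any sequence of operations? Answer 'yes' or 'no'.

Answer: no

Derivation:
BFS explored all 289 reachable states.
Reachable set includes: (0,0,0), (0,0,1), (0,0,2), (0,0,3), (0,0,4), (0,0,5), (0,0,6), (0,0,7), (0,0,8), (0,0,9), (0,1,0), (0,1,1) ...
Target (A=2, B=6, C=8) not in reachable set → no.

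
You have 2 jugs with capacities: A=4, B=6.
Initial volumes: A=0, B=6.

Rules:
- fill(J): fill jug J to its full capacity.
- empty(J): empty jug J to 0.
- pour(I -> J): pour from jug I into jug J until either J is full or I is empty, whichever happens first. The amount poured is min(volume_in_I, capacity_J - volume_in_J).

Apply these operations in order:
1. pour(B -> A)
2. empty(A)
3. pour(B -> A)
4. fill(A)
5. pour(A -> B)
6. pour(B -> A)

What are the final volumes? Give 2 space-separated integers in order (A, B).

Answer: 4 0

Derivation:
Step 1: pour(B -> A) -> (A=4 B=2)
Step 2: empty(A) -> (A=0 B=2)
Step 3: pour(B -> A) -> (A=2 B=0)
Step 4: fill(A) -> (A=4 B=0)
Step 5: pour(A -> B) -> (A=0 B=4)
Step 6: pour(B -> A) -> (A=4 B=0)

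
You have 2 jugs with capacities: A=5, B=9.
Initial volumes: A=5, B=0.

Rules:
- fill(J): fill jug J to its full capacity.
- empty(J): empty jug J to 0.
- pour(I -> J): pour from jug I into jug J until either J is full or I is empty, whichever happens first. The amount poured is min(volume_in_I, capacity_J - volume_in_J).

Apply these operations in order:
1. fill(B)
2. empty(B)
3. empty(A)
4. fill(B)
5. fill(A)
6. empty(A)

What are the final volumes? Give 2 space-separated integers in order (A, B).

Answer: 0 9

Derivation:
Step 1: fill(B) -> (A=5 B=9)
Step 2: empty(B) -> (A=5 B=0)
Step 3: empty(A) -> (A=0 B=0)
Step 4: fill(B) -> (A=0 B=9)
Step 5: fill(A) -> (A=5 B=9)
Step 6: empty(A) -> (A=0 B=9)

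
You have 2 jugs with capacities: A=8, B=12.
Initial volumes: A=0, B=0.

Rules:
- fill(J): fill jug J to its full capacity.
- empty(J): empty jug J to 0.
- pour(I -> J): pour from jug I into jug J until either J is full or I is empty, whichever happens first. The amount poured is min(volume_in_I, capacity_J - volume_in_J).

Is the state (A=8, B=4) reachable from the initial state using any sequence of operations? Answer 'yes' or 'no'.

Answer: yes

Derivation:
BFS from (A=0, B=0):
  1. fill(B) -> (A=0 B=12)
  2. pour(B -> A) -> (A=8 B=4)
Target reached → yes.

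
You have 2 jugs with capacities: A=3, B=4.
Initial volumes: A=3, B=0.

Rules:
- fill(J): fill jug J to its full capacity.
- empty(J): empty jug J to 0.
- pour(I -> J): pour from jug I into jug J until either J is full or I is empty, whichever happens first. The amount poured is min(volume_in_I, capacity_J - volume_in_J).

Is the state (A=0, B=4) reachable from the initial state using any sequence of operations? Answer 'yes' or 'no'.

Answer: yes

Derivation:
BFS from (A=3, B=0):
  1. empty(A) -> (A=0 B=0)
  2. fill(B) -> (A=0 B=4)
Target reached → yes.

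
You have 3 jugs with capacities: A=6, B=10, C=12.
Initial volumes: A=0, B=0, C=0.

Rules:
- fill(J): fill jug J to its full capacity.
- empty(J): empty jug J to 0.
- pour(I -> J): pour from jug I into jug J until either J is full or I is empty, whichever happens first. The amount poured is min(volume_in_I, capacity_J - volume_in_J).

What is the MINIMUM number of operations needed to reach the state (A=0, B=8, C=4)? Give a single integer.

BFS from (A=0, B=0, C=0). One shortest path:
  1. fill(C) -> (A=0 B=0 C=12)
  2. pour(C -> B) -> (A=0 B=10 C=2)
  3. pour(B -> A) -> (A=6 B=4 C=2)
  4. pour(A -> C) -> (A=0 B=4 C=8)
  5. pour(B -> A) -> (A=4 B=0 C=8)
  6. pour(C -> B) -> (A=4 B=8 C=0)
  7. pour(A -> C) -> (A=0 B=8 C=4)
Reached target in 7 moves.

Answer: 7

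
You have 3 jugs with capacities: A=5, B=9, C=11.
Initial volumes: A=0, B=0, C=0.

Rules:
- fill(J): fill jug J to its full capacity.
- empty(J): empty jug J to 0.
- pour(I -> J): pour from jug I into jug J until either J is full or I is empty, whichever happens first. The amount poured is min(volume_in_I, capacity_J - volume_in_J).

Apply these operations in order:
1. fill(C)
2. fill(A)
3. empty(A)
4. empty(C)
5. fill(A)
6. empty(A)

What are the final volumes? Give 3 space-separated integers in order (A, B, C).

Answer: 0 0 0

Derivation:
Step 1: fill(C) -> (A=0 B=0 C=11)
Step 2: fill(A) -> (A=5 B=0 C=11)
Step 3: empty(A) -> (A=0 B=0 C=11)
Step 4: empty(C) -> (A=0 B=0 C=0)
Step 5: fill(A) -> (A=5 B=0 C=0)
Step 6: empty(A) -> (A=0 B=0 C=0)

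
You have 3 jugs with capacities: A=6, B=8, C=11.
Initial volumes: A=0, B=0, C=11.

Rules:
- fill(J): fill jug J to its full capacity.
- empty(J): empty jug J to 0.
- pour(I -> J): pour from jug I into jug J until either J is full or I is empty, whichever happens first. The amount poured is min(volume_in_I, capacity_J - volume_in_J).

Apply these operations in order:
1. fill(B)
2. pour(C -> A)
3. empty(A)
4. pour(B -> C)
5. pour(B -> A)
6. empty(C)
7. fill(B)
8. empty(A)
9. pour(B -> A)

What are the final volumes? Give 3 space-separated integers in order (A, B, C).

Answer: 6 2 0

Derivation:
Step 1: fill(B) -> (A=0 B=8 C=11)
Step 2: pour(C -> A) -> (A=6 B=8 C=5)
Step 3: empty(A) -> (A=0 B=8 C=5)
Step 4: pour(B -> C) -> (A=0 B=2 C=11)
Step 5: pour(B -> A) -> (A=2 B=0 C=11)
Step 6: empty(C) -> (A=2 B=0 C=0)
Step 7: fill(B) -> (A=2 B=8 C=0)
Step 8: empty(A) -> (A=0 B=8 C=0)
Step 9: pour(B -> A) -> (A=6 B=2 C=0)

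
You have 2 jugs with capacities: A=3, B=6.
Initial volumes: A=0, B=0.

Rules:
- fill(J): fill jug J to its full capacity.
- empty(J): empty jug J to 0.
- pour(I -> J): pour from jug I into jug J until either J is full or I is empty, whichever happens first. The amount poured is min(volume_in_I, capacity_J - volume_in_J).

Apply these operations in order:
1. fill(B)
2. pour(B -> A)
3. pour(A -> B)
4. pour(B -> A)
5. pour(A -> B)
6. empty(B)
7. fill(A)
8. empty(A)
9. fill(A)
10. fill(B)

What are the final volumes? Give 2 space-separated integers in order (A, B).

Answer: 3 6

Derivation:
Step 1: fill(B) -> (A=0 B=6)
Step 2: pour(B -> A) -> (A=3 B=3)
Step 3: pour(A -> B) -> (A=0 B=6)
Step 4: pour(B -> A) -> (A=3 B=3)
Step 5: pour(A -> B) -> (A=0 B=6)
Step 6: empty(B) -> (A=0 B=0)
Step 7: fill(A) -> (A=3 B=0)
Step 8: empty(A) -> (A=0 B=0)
Step 9: fill(A) -> (A=3 B=0)
Step 10: fill(B) -> (A=3 B=6)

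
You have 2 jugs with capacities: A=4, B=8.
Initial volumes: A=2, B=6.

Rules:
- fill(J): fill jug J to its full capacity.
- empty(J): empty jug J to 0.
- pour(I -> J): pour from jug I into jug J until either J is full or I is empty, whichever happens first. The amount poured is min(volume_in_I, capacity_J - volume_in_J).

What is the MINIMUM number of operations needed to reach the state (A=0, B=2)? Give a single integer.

BFS from (A=2, B=6). One shortest path:
  1. empty(B) -> (A=2 B=0)
  2. pour(A -> B) -> (A=0 B=2)
Reached target in 2 moves.

Answer: 2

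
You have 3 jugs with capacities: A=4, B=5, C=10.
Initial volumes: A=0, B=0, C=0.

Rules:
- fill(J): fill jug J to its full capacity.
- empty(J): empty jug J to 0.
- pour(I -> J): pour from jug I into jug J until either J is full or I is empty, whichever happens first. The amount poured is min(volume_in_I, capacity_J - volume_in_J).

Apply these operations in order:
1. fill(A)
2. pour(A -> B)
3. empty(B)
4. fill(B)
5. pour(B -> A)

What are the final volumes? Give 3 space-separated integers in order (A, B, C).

Step 1: fill(A) -> (A=4 B=0 C=0)
Step 2: pour(A -> B) -> (A=0 B=4 C=0)
Step 3: empty(B) -> (A=0 B=0 C=0)
Step 4: fill(B) -> (A=0 B=5 C=0)
Step 5: pour(B -> A) -> (A=4 B=1 C=0)

Answer: 4 1 0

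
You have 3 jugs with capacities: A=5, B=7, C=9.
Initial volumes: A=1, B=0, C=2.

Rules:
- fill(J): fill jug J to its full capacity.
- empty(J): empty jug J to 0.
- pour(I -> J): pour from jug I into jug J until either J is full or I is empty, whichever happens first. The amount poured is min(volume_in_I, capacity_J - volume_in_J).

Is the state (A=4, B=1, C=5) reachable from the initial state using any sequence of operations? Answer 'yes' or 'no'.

Answer: no

Derivation:
BFS explored all 288 reachable states.
Reachable set includes: (0,0,0), (0,0,1), (0,0,2), (0,0,3), (0,0,4), (0,0,5), (0,0,6), (0,0,7), (0,0,8), (0,0,9), (0,1,0), (0,1,1) ...
Target (A=4, B=1, C=5) not in reachable set → no.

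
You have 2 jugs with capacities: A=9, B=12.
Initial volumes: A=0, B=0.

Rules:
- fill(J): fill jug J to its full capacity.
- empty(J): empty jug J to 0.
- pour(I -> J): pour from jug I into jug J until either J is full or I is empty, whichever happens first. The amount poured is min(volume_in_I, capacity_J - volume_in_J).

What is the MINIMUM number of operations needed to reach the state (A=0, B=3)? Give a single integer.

Answer: 3

Derivation:
BFS from (A=0, B=0). One shortest path:
  1. fill(B) -> (A=0 B=12)
  2. pour(B -> A) -> (A=9 B=3)
  3. empty(A) -> (A=0 B=3)
Reached target in 3 moves.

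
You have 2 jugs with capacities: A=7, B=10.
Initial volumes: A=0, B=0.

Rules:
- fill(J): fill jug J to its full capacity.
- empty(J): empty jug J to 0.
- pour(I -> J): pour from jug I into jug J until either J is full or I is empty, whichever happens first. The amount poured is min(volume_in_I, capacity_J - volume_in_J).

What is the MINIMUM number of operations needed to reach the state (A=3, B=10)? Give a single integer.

BFS from (A=0, B=0). One shortest path:
  1. fill(B) -> (A=0 B=10)
  2. pour(B -> A) -> (A=7 B=3)
  3. empty(A) -> (A=0 B=3)
  4. pour(B -> A) -> (A=3 B=0)
  5. fill(B) -> (A=3 B=10)
Reached target in 5 moves.

Answer: 5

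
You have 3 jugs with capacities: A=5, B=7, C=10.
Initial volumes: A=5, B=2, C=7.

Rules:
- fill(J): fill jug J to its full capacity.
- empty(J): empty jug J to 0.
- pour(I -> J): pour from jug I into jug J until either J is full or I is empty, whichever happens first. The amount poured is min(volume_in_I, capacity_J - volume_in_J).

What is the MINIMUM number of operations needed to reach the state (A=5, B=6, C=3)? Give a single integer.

Answer: 4

Derivation:
BFS from (A=5, B=2, C=7). One shortest path:
  1. pour(A -> C) -> (A=2 B=2 C=10)
  2. pour(B -> A) -> (A=4 B=0 C=10)
  3. pour(C -> B) -> (A=4 B=7 C=3)
  4. pour(B -> A) -> (A=5 B=6 C=3)
Reached target in 4 moves.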